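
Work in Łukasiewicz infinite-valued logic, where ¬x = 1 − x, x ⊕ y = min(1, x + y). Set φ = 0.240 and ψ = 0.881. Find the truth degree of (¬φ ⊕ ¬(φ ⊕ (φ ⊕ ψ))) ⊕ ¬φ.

1.000

¬φ = 1 − 0.240 = 0.760
φ ⊕ ψ = min(1, 0.240 + 0.881) = min(1, 1.121) = 1.000
φ ⊕ (φ ⊕ ψ) = min(1, 0.240 + 1.000) = min(1, 1.240) = 1.000
¬(φ ⊕ (φ ⊕ ψ)) = 1 − 1.000 = 0.000
¬φ ⊕ ¬(φ ⊕ (φ ⊕ ψ)) = min(1, 0.760 + 0.000) = min(1, 0.760) = 0.760
(¬φ ⊕ ¬(φ ⊕ (φ ⊕ ψ))) ⊕ ¬φ = min(1, 0.760 + 0.760) = min(1, 1.520) = 1.000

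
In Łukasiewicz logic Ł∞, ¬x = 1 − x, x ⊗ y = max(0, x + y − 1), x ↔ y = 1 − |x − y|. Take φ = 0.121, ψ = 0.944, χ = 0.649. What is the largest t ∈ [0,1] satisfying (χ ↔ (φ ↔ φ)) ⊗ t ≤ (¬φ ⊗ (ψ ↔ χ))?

0.935

φ ↔ φ = 1 − |0.121 − 0.121| = 1 − 0.000 = 1.000
χ ↔ (φ ↔ φ) = 1 − |0.649 − 1.000| = 1 − 0.351 = 0.649
So the left factor is χ ↔ (φ ↔ φ) = 0.649.
¬φ = 1 − 0.121 = 0.879
ψ ↔ χ = 1 − |0.944 − 0.649| = 1 − 0.295 = 0.705
¬φ ⊗ (ψ ↔ χ) = max(0, 0.879 + 0.705 − 1) = max(0, 0.584) = 0.584
So the right-hand bound is ¬φ ⊗ (ψ ↔ χ) = 0.584.
The residuum of the Łukasiewicz t-norm gives the supremum: min(1, 1 − 0.649 + 0.584).
1 − 0.649 + 0.584 = 0.935, so t = min(1, 0.935) = 0.935.
Check: 0.649 ⊗ 0.935 = max(0, 0.584) = 0.584 ≤ 0.584.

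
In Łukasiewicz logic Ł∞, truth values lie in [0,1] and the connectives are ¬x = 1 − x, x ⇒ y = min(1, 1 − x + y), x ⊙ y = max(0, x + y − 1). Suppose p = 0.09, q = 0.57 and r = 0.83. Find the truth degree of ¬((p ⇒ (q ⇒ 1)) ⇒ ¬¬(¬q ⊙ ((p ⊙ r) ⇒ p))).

q ⇒ 1 = min(1, 1 − 0.57 + 1.00) = min(1, 1.43) = 1.00
p ⇒ (q ⇒ 1) = min(1, 1 − 0.09 + 1.00) = min(1, 1.91) = 1.00
¬q = 1 − 0.57 = 0.43
p ⊙ r = max(0, 0.09 + 0.83 − 1) = max(0, -0.08) = 0.00
(p ⊙ r) ⇒ p = min(1, 1 − 0.00 + 0.09) = min(1, 1.09) = 1.00
¬q ⊙ ((p ⊙ r) ⇒ p) = max(0, 0.43 + 1.00 − 1) = max(0, 0.43) = 0.43
¬(¬q ⊙ ((p ⊙ r) ⇒ p)) = 1 − 0.43 = 0.57
¬¬(¬q ⊙ ((p ⊙ r) ⇒ p)) = 1 − 0.57 = 0.43
(p ⇒ (q ⇒ 1)) ⇒ ¬¬(¬q ⊙ ((p ⊙ r) ⇒ p)) = min(1, 1 − 1.00 + 0.43) = min(1, 0.43) = 0.43
¬((p ⇒ (q ⇒ 1)) ⇒ ¬¬(¬q ⊙ ((p ⊙ r) ⇒ p))) = 1 − 0.43 = 0.57

0.57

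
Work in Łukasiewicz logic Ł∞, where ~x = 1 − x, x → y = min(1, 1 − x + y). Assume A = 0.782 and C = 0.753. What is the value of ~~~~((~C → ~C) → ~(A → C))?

0.029

~C = 1 − 0.753 = 0.247
~C → ~C = min(1, 1 − 0.247 + 0.247) = min(1, 1.000) = 1.000
A → C = min(1, 1 − 0.782 + 0.753) = min(1, 0.971) = 0.971
~(A → C) = 1 − 0.971 = 0.029
(~C → ~C) → ~(A → C) = min(1, 1 − 1.000 + 0.029) = min(1, 0.029) = 0.029
~((~C → ~C) → ~(A → C)) = 1 − 0.029 = 0.971
~~((~C → ~C) → ~(A → C)) = 1 − 0.971 = 0.029
~~~((~C → ~C) → ~(A → C)) = 1 − 0.029 = 0.971
~~~~((~C → ~C) → ~(A → C)) = 1 − 0.971 = 0.029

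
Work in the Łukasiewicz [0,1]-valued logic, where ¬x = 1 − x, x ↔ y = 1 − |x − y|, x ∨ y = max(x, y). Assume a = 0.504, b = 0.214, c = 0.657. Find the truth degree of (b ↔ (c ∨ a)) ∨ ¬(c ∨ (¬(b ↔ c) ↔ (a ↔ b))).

c ∨ a = max(0.657, 0.504) = 0.657
b ↔ (c ∨ a) = 1 − |0.214 − 0.657| = 1 − 0.443 = 0.557
b ↔ c = 1 − |0.214 − 0.657| = 1 − 0.443 = 0.557
¬(b ↔ c) = 1 − 0.557 = 0.443
a ↔ b = 1 − |0.504 − 0.214| = 1 − 0.290 = 0.710
¬(b ↔ c) ↔ (a ↔ b) = 1 − |0.443 − 0.710| = 1 − 0.267 = 0.733
c ∨ (¬(b ↔ c) ↔ (a ↔ b)) = max(0.657, 0.733) = 0.733
¬(c ∨ (¬(b ↔ c) ↔ (a ↔ b))) = 1 − 0.733 = 0.267
(b ↔ (c ∨ a)) ∨ ¬(c ∨ (¬(b ↔ c) ↔ (a ↔ b))) = max(0.557, 0.267) = 0.557

0.557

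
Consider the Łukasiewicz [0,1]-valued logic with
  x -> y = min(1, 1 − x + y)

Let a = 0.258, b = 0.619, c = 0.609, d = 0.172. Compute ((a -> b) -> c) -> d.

a -> b = min(1, 1 − 0.258 + 0.619) = min(1, 1.361) = 1.000
(a -> b) -> c = min(1, 1 − 1.000 + 0.609) = min(1, 0.609) = 0.609
((a -> b) -> c) -> d = min(1, 1 − 0.609 + 0.172) = min(1, 0.563) = 0.563

0.563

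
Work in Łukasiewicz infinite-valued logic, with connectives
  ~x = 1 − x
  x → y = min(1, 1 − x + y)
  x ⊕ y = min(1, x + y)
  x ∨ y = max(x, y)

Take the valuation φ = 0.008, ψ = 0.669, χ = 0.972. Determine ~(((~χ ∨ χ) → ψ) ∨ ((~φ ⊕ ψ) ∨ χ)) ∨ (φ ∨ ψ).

0.669

~χ = 1 − 0.972 = 0.028
~χ ∨ χ = max(0.028, 0.972) = 0.972
(~χ ∨ χ) → ψ = min(1, 1 − 0.972 + 0.669) = min(1, 0.697) = 0.697
~φ = 1 − 0.008 = 0.992
~φ ⊕ ψ = min(1, 0.992 + 0.669) = min(1, 1.661) = 1.000
(~φ ⊕ ψ) ∨ χ = max(1.000, 0.972) = 1.000
((~χ ∨ χ) → ψ) ∨ ((~φ ⊕ ψ) ∨ χ) = max(0.697, 1.000) = 1.000
~(((~χ ∨ χ) → ψ) ∨ ((~φ ⊕ ψ) ∨ χ)) = 1 − 1.000 = 0.000
φ ∨ ψ = max(0.008, 0.669) = 0.669
~(((~χ ∨ χ) → ψ) ∨ ((~φ ⊕ ψ) ∨ χ)) ∨ (φ ∨ ψ) = max(0.000, 0.669) = 0.669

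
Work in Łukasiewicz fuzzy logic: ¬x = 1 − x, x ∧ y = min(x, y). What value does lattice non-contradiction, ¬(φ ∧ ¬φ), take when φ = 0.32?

¬φ = 1 − 0.32 = 0.68
φ ∧ ¬φ = min(0.32, 0.68) = 0.32
¬(φ ∧ ¬φ) = 1 − 0.32 = 0.68
(The value 0.68 < 1 shows this instance is not satisfied; not a Ł∞-tautology — its value is 1 − min(a, 1−a).)

0.68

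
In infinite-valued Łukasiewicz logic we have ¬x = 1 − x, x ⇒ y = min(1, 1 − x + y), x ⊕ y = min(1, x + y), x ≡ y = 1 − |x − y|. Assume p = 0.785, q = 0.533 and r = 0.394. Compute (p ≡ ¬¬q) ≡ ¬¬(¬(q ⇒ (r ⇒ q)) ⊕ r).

0.646

¬q = 1 − 0.533 = 0.467
¬¬q = 1 − 0.467 = 0.533
p ≡ ¬¬q = 1 − |0.785 − 0.533| = 1 − 0.252 = 0.748
r ⇒ q = min(1, 1 − 0.394 + 0.533) = min(1, 1.139) = 1.000
q ⇒ (r ⇒ q) = min(1, 1 − 0.533 + 1.000) = min(1, 1.467) = 1.000
¬(q ⇒ (r ⇒ q)) = 1 − 1.000 = 0.000
¬(q ⇒ (r ⇒ q)) ⊕ r = min(1, 0.000 + 0.394) = min(1, 0.394) = 0.394
¬(¬(q ⇒ (r ⇒ q)) ⊕ r) = 1 − 0.394 = 0.606
¬¬(¬(q ⇒ (r ⇒ q)) ⊕ r) = 1 − 0.606 = 0.394
(p ≡ ¬¬q) ≡ ¬¬(¬(q ⇒ (r ⇒ q)) ⊕ r) = 1 − |0.748 − 0.394| = 1 − 0.354 = 0.646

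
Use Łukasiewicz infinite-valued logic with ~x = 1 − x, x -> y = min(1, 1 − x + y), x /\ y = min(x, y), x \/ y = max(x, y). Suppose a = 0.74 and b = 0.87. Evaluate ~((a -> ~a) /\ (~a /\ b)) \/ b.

~a = 1 − 0.74 = 0.26
a -> ~a = min(1, 1 − 0.74 + 0.26) = min(1, 0.52) = 0.52
~a /\ b = min(0.26, 0.87) = 0.26
(a -> ~a) /\ (~a /\ b) = min(0.52, 0.26) = 0.26
~((a -> ~a) /\ (~a /\ b)) = 1 − 0.26 = 0.74
~((a -> ~a) /\ (~a /\ b)) \/ b = max(0.74, 0.87) = 0.87

0.87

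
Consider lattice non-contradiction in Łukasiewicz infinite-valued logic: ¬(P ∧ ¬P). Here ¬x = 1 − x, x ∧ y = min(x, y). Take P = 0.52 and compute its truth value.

0.52

¬P = 1 − 0.52 = 0.48
P ∧ ¬P = min(0.52, 0.48) = 0.48
¬(P ∧ ¬P) = 1 − 0.48 = 0.52
(The value 0.52 < 1 shows this instance is not satisfied; not a Ł∞-tautology — its value is 1 − min(a, 1−a).)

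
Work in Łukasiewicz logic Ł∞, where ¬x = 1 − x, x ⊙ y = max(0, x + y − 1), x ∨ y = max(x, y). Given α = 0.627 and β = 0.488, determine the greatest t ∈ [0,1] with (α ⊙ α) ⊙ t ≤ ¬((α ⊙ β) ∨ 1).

α ⊙ α = max(0, 0.627 + 0.627 − 1) = max(0, 0.254) = 0.254
So the left factor is α ⊙ α = 0.254.
α ⊙ β = max(0, 0.627 + 0.488 − 1) = max(0, 0.115) = 0.115
(α ⊙ β) ∨ 1 = max(0.115, 1.000) = 1.000
¬((α ⊙ β) ∨ 1) = 1 − 1.000 = 0.000
So the right-hand bound is ¬((α ⊙ β) ∨ 1) = 0.000.
The residuum of the Łukasiewicz t-norm gives the supremum: min(1, 1 − 0.254 + 0.000).
1 − 0.254 + 0.000 = 0.746, so t = min(1, 0.746) = 0.746.
Check: 0.254 ⊙ 0.746 = max(0, 0.000) = 0.000 ≤ 0.000.

0.746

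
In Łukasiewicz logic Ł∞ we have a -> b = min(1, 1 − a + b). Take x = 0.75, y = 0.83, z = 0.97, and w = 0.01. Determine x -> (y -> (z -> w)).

z -> w = min(1, 1 − 0.97 + 0.01) = min(1, 0.04) = 0.04
y -> (z -> w) = min(1, 1 − 0.83 + 0.04) = min(1, 0.21) = 0.21
x -> (y -> (z -> w)) = min(1, 1 − 0.75 + 0.21) = min(1, 0.46) = 0.46

0.46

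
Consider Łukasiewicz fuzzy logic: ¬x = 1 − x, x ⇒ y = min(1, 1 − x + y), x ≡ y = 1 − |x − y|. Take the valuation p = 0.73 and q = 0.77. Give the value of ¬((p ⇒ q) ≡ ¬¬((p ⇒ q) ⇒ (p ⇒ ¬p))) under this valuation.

p ⇒ q = min(1, 1 − 0.73 + 0.77) = min(1, 1.04) = 1.00
¬p = 1 − 0.73 = 0.27
p ⇒ ¬p = min(1, 1 − 0.73 + 0.27) = min(1, 0.54) = 0.54
(p ⇒ q) ⇒ (p ⇒ ¬p) = min(1, 1 − 1.00 + 0.54) = min(1, 0.54) = 0.54
¬((p ⇒ q) ⇒ (p ⇒ ¬p)) = 1 − 0.54 = 0.46
¬¬((p ⇒ q) ⇒ (p ⇒ ¬p)) = 1 − 0.46 = 0.54
(p ⇒ q) ≡ ¬¬((p ⇒ q) ⇒ (p ⇒ ¬p)) = 1 − |1.00 − 0.54| = 1 − 0.46 = 0.54
¬((p ⇒ q) ≡ ¬¬((p ⇒ q) ⇒ (p ⇒ ¬p))) = 1 − 0.54 = 0.46

0.46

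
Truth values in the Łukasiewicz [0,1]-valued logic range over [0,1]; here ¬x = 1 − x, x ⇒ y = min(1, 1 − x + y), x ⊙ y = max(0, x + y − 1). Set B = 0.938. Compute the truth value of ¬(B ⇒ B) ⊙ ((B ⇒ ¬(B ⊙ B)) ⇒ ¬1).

0.000

B ⇒ B = min(1, 1 − 0.938 + 0.938) = min(1, 1.000) = 1.000
¬(B ⇒ B) = 1 − 1.000 = 0.000
B ⊙ B = max(0, 0.938 + 0.938 − 1) = max(0, 0.876) = 0.876
¬(B ⊙ B) = 1 − 0.876 = 0.124
B ⇒ ¬(B ⊙ B) = min(1, 1 − 0.938 + 0.124) = min(1, 0.186) = 0.186
¬1 = 1 − 1.000 = 0.000
(B ⇒ ¬(B ⊙ B)) ⇒ ¬1 = min(1, 1 − 0.186 + 0.000) = min(1, 0.814) = 0.814
¬(B ⇒ B) ⊙ ((B ⇒ ¬(B ⊙ B)) ⇒ ¬1) = max(0, 0.000 + 0.814 − 1) = max(0, -0.186) = 0.000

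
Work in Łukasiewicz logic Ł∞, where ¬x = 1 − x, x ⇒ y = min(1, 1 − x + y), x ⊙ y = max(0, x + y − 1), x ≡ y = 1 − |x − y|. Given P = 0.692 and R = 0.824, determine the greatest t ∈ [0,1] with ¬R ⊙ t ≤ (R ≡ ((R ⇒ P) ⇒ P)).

¬R = 1 − 0.824 = 0.176
So the left factor is ¬R = 0.176.
R ⇒ P = min(1, 1 − 0.824 + 0.692) = min(1, 0.868) = 0.868
(R ⇒ P) ⇒ P = min(1, 1 − 0.868 + 0.692) = min(1, 0.824) = 0.824
R ≡ ((R ⇒ P) ⇒ P) = 1 − |0.824 − 0.824| = 1 − 0.000 = 1.000
So the right-hand bound is R ≡ ((R ⇒ P) ⇒ P) = 1.000.
The residuum of the Łukasiewicz t-norm gives the supremum: min(1, 1 − 0.176 + 1.000).
1 − 0.176 + 1.000 = 1.824, so t = min(1, 1.824) = 1.000.
Check: 0.176 ⊙ 1.000 = max(0, 0.176) = 0.176 ≤ 1.000.

1.000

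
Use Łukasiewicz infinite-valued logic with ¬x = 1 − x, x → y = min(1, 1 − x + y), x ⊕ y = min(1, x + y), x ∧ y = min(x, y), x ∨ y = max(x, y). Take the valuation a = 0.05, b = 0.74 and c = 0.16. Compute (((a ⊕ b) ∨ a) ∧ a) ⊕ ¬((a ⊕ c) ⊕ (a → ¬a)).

0.05

a ⊕ b = min(1, 0.05 + 0.74) = min(1, 0.79) = 0.79
(a ⊕ b) ∨ a = max(0.79, 0.05) = 0.79
((a ⊕ b) ∨ a) ∧ a = min(0.79, 0.05) = 0.05
a ⊕ c = min(1, 0.05 + 0.16) = min(1, 0.21) = 0.21
¬a = 1 − 0.05 = 0.95
a → ¬a = min(1, 1 − 0.05 + 0.95) = min(1, 1.90) = 1.00
(a ⊕ c) ⊕ (a → ¬a) = min(1, 0.21 + 1.00) = min(1, 1.21) = 1.00
¬((a ⊕ c) ⊕ (a → ¬a)) = 1 − 1.00 = 0.00
(((a ⊕ b) ∨ a) ∧ a) ⊕ ¬((a ⊕ c) ⊕ (a → ¬a)) = min(1, 0.05 + 0.00) = min(1, 0.05) = 0.05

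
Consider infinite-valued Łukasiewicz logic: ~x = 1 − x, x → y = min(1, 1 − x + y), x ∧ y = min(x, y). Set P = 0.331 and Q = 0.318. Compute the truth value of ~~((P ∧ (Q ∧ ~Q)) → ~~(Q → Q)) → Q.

~Q = 1 − 0.318 = 0.682
Q ∧ ~Q = min(0.318, 0.682) = 0.318
P ∧ (Q ∧ ~Q) = min(0.331, 0.318) = 0.318
Q → Q = min(1, 1 − 0.318 + 0.318) = min(1, 1.000) = 1.000
~(Q → Q) = 1 − 1.000 = 0.000
~~(Q → Q) = 1 − 0.000 = 1.000
(P ∧ (Q ∧ ~Q)) → ~~(Q → Q) = min(1, 1 − 0.318 + 1.000) = min(1, 1.682) = 1.000
~((P ∧ (Q ∧ ~Q)) → ~~(Q → Q)) = 1 − 1.000 = 0.000
~~((P ∧ (Q ∧ ~Q)) → ~~(Q → Q)) = 1 − 0.000 = 1.000
~~((P ∧ (Q ∧ ~Q)) → ~~(Q → Q)) → Q = min(1, 1 − 1.000 + 0.318) = min(1, 0.318) = 0.318

0.318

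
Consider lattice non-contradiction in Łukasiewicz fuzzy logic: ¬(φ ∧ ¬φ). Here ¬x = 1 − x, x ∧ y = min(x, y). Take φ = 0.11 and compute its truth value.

0.89

¬φ = 1 − 0.11 = 0.89
φ ∧ ¬φ = min(0.11, 0.89) = 0.11
¬(φ ∧ ¬φ) = 1 − 0.11 = 0.89
(The value 0.89 < 1 shows this instance is not satisfied; not a Ł∞-tautology — its value is 1 − min(a, 1−a).)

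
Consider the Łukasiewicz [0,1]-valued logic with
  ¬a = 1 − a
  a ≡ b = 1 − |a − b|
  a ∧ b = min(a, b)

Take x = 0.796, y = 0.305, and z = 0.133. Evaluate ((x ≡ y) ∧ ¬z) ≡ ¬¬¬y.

0.814

x ≡ y = 1 − |0.796 − 0.305| = 1 − 0.491 = 0.509
¬z = 1 − 0.133 = 0.867
(x ≡ y) ∧ ¬z = min(0.509, 0.867) = 0.509
¬y = 1 − 0.305 = 0.695
¬¬y = 1 − 0.695 = 0.305
¬¬¬y = 1 − 0.305 = 0.695
((x ≡ y) ∧ ¬z) ≡ ¬¬¬y = 1 − |0.509 − 0.695| = 1 − 0.186 = 0.814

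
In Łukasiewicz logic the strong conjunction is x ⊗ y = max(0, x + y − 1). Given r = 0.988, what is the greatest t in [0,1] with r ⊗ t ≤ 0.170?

The residuum of the Łukasiewicz t-norm gives the supremum: min(1, 1 − 0.988 + 0.170).
1 − 0.988 + 0.170 = 0.182, so t = min(1, 0.182) = 0.182.
Check: 0.988 ⊗ 0.182 = max(0, 0.170) = 0.170 ≤ 0.170.

0.182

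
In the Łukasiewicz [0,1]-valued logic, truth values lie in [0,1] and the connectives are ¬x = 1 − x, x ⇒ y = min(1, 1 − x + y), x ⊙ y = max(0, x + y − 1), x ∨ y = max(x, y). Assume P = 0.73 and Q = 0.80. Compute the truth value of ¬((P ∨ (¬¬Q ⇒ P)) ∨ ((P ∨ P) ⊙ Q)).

¬Q = 1 − 0.80 = 0.20
¬¬Q = 1 − 0.20 = 0.80
¬¬Q ⇒ P = min(1, 1 − 0.80 + 0.73) = min(1, 0.93) = 0.93
P ∨ (¬¬Q ⇒ P) = max(0.73, 0.93) = 0.93
P ∨ P = max(0.73, 0.73) = 0.73
(P ∨ P) ⊙ Q = max(0, 0.73 + 0.80 − 1) = max(0, 0.53) = 0.53
(P ∨ (¬¬Q ⇒ P)) ∨ ((P ∨ P) ⊙ Q) = max(0.93, 0.53) = 0.93
¬((P ∨ (¬¬Q ⇒ P)) ∨ ((P ∨ P) ⊙ Q)) = 1 − 0.93 = 0.07

0.07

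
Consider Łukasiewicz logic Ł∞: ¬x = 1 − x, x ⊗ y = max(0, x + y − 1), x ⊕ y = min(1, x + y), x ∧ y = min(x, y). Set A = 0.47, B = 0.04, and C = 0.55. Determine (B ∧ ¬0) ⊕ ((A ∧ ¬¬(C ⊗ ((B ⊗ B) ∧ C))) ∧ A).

¬0 = 1 − 0.00 = 1.00
B ∧ ¬0 = min(0.04, 1.00) = 0.04
B ⊗ B = max(0, 0.04 + 0.04 − 1) = max(0, -0.92) = 0.00
(B ⊗ B) ∧ C = min(0.00, 0.55) = 0.00
C ⊗ ((B ⊗ B) ∧ C) = max(0, 0.55 + 0.00 − 1) = max(0, -0.45) = 0.00
¬(C ⊗ ((B ⊗ B) ∧ C)) = 1 − 0.00 = 1.00
¬¬(C ⊗ ((B ⊗ B) ∧ C)) = 1 − 1.00 = 0.00
A ∧ ¬¬(C ⊗ ((B ⊗ B) ∧ C)) = min(0.47, 0.00) = 0.00
(A ∧ ¬¬(C ⊗ ((B ⊗ B) ∧ C))) ∧ A = min(0.00, 0.47) = 0.00
(B ∧ ¬0) ⊕ ((A ∧ ¬¬(C ⊗ ((B ⊗ B) ∧ C))) ∧ A) = min(1, 0.04 + 0.00) = min(1, 0.04) = 0.04

0.04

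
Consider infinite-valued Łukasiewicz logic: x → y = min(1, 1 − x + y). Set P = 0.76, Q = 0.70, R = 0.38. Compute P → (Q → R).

0.92

Q → R = min(1, 1 − 0.70 + 0.38) = min(1, 0.68) = 0.68
P → (Q → R) = min(1, 1 − 0.76 + 0.68) = min(1, 0.92) = 0.92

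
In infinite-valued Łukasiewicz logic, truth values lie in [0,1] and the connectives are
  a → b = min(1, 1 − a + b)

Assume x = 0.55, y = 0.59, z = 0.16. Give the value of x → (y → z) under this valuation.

1.00

y → z = min(1, 1 − 0.59 + 0.16) = min(1, 0.57) = 0.57
x → (y → z) = min(1, 1 − 0.55 + 0.57) = min(1, 1.02) = 1.00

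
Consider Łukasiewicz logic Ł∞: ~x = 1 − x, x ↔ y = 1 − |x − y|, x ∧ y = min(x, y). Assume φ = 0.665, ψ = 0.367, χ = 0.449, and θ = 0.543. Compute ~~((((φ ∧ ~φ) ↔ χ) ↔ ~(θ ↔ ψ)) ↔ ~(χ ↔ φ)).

0.926

~φ = 1 − 0.665 = 0.335
φ ∧ ~φ = min(0.665, 0.335) = 0.335
(φ ∧ ~φ) ↔ χ = 1 − |0.335 − 0.449| = 1 − 0.114 = 0.886
θ ↔ ψ = 1 − |0.543 − 0.367| = 1 − 0.176 = 0.824
~(θ ↔ ψ) = 1 − 0.824 = 0.176
((φ ∧ ~φ) ↔ χ) ↔ ~(θ ↔ ψ) = 1 − |0.886 − 0.176| = 1 − 0.710 = 0.290
χ ↔ φ = 1 − |0.449 − 0.665| = 1 − 0.216 = 0.784
~(χ ↔ φ) = 1 − 0.784 = 0.216
(((φ ∧ ~φ) ↔ χ) ↔ ~(θ ↔ ψ)) ↔ ~(χ ↔ φ) = 1 − |0.290 − 0.216| = 1 − 0.074 = 0.926
~((((φ ∧ ~φ) ↔ χ) ↔ ~(θ ↔ ψ)) ↔ ~(χ ↔ φ)) = 1 − 0.926 = 0.074
~~((((φ ∧ ~φ) ↔ χ) ↔ ~(θ ↔ ψ)) ↔ ~(χ ↔ φ)) = 1 − 0.074 = 0.926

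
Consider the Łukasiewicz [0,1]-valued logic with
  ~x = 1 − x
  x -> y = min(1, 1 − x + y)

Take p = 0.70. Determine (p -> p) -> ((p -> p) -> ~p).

0.30

p -> p = min(1, 1 − 0.70 + 0.70) = min(1, 1.00) = 1.00
~p = 1 − 0.70 = 0.30
(p -> p) -> ~p = min(1, 1 − 1.00 + 0.30) = min(1, 0.30) = 0.30
(p -> p) -> ((p -> p) -> ~p) = min(1, 1 − 1.00 + 0.30) = min(1, 0.30) = 0.30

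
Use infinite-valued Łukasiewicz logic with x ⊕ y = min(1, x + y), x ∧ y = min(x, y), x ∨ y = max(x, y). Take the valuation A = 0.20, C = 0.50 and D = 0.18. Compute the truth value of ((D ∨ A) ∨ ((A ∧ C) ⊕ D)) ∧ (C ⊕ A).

0.38

D ∨ A = max(0.18, 0.20) = 0.20
A ∧ C = min(0.20, 0.50) = 0.20
(A ∧ C) ⊕ D = min(1, 0.20 + 0.18) = min(1, 0.38) = 0.38
(D ∨ A) ∨ ((A ∧ C) ⊕ D) = max(0.20, 0.38) = 0.38
C ⊕ A = min(1, 0.50 + 0.20) = min(1, 0.70) = 0.70
((D ∨ A) ∨ ((A ∧ C) ⊕ D)) ∧ (C ⊕ A) = min(0.38, 0.70) = 0.38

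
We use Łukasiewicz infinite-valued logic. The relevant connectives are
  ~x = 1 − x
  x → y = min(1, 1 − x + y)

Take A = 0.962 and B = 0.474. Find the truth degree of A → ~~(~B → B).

0.986

~B = 1 − 0.474 = 0.526
~B → B = min(1, 1 − 0.526 + 0.474) = min(1, 0.948) = 0.948
~(~B → B) = 1 − 0.948 = 0.052
~~(~B → B) = 1 − 0.052 = 0.948
A → ~~(~B → B) = min(1, 1 − 0.962 + 0.948) = min(1, 0.986) = 0.986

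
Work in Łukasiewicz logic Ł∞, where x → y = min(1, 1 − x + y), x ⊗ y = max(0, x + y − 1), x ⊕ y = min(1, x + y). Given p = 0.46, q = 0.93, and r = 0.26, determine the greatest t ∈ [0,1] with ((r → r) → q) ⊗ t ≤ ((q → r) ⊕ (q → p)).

r → r = min(1, 1 − 0.26 + 0.26) = min(1, 1.00) = 1.00
(r → r) → q = min(1, 1 − 1.00 + 0.93) = min(1, 0.93) = 0.93
So the left factor is (r → r) → q = 0.93.
q → r = min(1, 1 − 0.93 + 0.26) = min(1, 0.33) = 0.33
q → p = min(1, 1 − 0.93 + 0.46) = min(1, 0.53) = 0.53
(q → r) ⊕ (q → p) = min(1, 0.33 + 0.53) = min(1, 0.86) = 0.86
So the right-hand bound is (q → r) ⊕ (q → p) = 0.86.
The residuum of the Łukasiewicz t-norm gives the supremum: min(1, 1 − 0.93 + 0.86).
1 − 0.93 + 0.86 = 0.93, so t = min(1, 0.93) = 0.93.
Check: 0.93 ⊗ 0.93 = max(0, 0.86) = 0.86 ≤ 0.86.

0.93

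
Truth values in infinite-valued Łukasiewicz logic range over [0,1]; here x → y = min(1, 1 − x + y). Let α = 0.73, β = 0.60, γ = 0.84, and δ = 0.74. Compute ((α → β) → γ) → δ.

α → β = min(1, 1 − 0.73 + 0.60) = min(1, 0.87) = 0.87
(α → β) → γ = min(1, 1 − 0.87 + 0.84) = min(1, 0.97) = 0.97
((α → β) → γ) → δ = min(1, 1 − 0.97 + 0.74) = min(1, 0.77) = 0.77

0.77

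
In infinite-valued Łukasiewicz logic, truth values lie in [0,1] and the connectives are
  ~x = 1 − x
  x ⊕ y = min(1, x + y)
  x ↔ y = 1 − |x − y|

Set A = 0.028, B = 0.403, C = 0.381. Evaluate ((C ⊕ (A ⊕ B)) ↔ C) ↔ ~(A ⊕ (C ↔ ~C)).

0.641

A ⊕ B = min(1, 0.028 + 0.403) = min(1, 0.431) = 0.431
C ⊕ (A ⊕ B) = min(1, 0.381 + 0.431) = min(1, 0.812) = 0.812
(C ⊕ (A ⊕ B)) ↔ C = 1 − |0.812 − 0.381| = 1 − 0.431 = 0.569
~C = 1 − 0.381 = 0.619
C ↔ ~C = 1 − |0.381 − 0.619| = 1 − 0.238 = 0.762
A ⊕ (C ↔ ~C) = min(1, 0.028 + 0.762) = min(1, 0.790) = 0.790
~(A ⊕ (C ↔ ~C)) = 1 − 0.790 = 0.210
((C ⊕ (A ⊕ B)) ↔ C) ↔ ~(A ⊕ (C ↔ ~C)) = 1 − |0.569 − 0.210| = 1 − 0.359 = 0.641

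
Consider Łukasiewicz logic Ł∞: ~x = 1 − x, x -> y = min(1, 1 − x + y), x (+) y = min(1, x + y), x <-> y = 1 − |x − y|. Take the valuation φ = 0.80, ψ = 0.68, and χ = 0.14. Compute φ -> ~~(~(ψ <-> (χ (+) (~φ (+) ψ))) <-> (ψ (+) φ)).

~φ = 1 − 0.80 = 0.20
~φ (+) ψ = min(1, 0.20 + 0.68) = min(1, 0.88) = 0.88
χ (+) (~φ (+) ψ) = min(1, 0.14 + 0.88) = min(1, 1.02) = 1.00
ψ <-> (χ (+) (~φ (+) ψ)) = 1 − |0.68 − 1.00| = 1 − 0.32 = 0.68
~(ψ <-> (χ (+) (~φ (+) ψ))) = 1 − 0.68 = 0.32
ψ (+) φ = min(1, 0.68 + 0.80) = min(1, 1.48) = 1.00
~(ψ <-> (χ (+) (~φ (+) ψ))) <-> (ψ (+) φ) = 1 − |0.32 − 1.00| = 1 − 0.68 = 0.32
~(~(ψ <-> (χ (+) (~φ (+) ψ))) <-> (ψ (+) φ)) = 1 − 0.32 = 0.68
~~(~(ψ <-> (χ (+) (~φ (+) ψ))) <-> (ψ (+) φ)) = 1 − 0.68 = 0.32
φ -> ~~(~(ψ <-> (χ (+) (~φ (+) ψ))) <-> (ψ (+) φ)) = min(1, 1 − 0.80 + 0.32) = min(1, 0.52) = 0.52

0.52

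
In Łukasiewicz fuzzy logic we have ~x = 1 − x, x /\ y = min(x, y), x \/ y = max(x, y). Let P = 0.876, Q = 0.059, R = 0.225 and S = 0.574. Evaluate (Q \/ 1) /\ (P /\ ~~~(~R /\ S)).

Q \/ 1 = max(0.059, 1.000) = 1.000
~R = 1 − 0.225 = 0.775
~R /\ S = min(0.775, 0.574) = 0.574
~(~R /\ S) = 1 − 0.574 = 0.426
~~(~R /\ S) = 1 − 0.426 = 0.574
~~~(~R /\ S) = 1 − 0.574 = 0.426
P /\ ~~~(~R /\ S) = min(0.876, 0.426) = 0.426
(Q \/ 1) /\ (P /\ ~~~(~R /\ S)) = min(1.000, 0.426) = 0.426

0.426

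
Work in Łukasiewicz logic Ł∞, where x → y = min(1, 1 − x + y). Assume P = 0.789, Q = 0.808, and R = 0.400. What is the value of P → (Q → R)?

0.803

Q → R = min(1, 1 − 0.808 + 0.400) = min(1, 0.592) = 0.592
P → (Q → R) = min(1, 1 − 0.789 + 0.592) = min(1, 0.803) = 0.803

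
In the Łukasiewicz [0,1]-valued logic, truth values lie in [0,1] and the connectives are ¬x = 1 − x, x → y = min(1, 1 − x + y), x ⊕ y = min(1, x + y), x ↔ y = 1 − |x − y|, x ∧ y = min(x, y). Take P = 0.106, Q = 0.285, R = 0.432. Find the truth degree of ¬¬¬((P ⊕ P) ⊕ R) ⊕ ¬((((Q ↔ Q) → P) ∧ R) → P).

0.356

P ⊕ P = min(1, 0.106 + 0.106) = min(1, 0.212) = 0.212
(P ⊕ P) ⊕ R = min(1, 0.212 + 0.432) = min(1, 0.644) = 0.644
¬((P ⊕ P) ⊕ R) = 1 − 0.644 = 0.356
¬¬((P ⊕ P) ⊕ R) = 1 − 0.356 = 0.644
¬¬¬((P ⊕ P) ⊕ R) = 1 − 0.644 = 0.356
Q ↔ Q = 1 − |0.285 − 0.285| = 1 − 0.000 = 1.000
(Q ↔ Q) → P = min(1, 1 − 1.000 + 0.106) = min(1, 0.106) = 0.106
((Q ↔ Q) → P) ∧ R = min(0.106, 0.432) = 0.106
(((Q ↔ Q) → P) ∧ R) → P = min(1, 1 − 0.106 + 0.106) = min(1, 1.000) = 1.000
¬((((Q ↔ Q) → P) ∧ R) → P) = 1 − 1.000 = 0.000
¬¬¬((P ⊕ P) ⊕ R) ⊕ ¬((((Q ↔ Q) → P) ∧ R) → P) = min(1, 0.356 + 0.000) = min(1, 0.356) = 0.356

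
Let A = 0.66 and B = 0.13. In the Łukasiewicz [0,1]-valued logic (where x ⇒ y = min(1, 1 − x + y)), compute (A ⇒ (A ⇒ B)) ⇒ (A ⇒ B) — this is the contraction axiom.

0.66

A ⇒ B = min(1, 1 − 0.66 + 0.13) = min(1, 0.47) = 0.47
A ⇒ (A ⇒ B) = min(1, 1 − 0.66 + 0.47) = min(1, 0.81) = 0.81
(A ⇒ (A ⇒ B)) ⇒ (A ⇒ B) = min(1, 1 − 0.81 + 0.47) = min(1, 0.66) = 0.66
(The value 0.66 < 1 shows this instance is not satisfied; fails in Ł∞ (the t-norm is not idempotent).)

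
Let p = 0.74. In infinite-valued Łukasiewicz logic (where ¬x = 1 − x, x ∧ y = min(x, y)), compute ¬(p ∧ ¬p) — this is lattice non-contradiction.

¬p = 1 − 0.74 = 0.26
p ∧ ¬p = min(0.74, 0.26) = 0.26
¬(p ∧ ¬p) = 1 − 0.26 = 0.74
(The value 0.74 < 1 shows this instance is not satisfied; not a Ł∞-tautology — its value is 1 − min(a, 1−a).)

0.74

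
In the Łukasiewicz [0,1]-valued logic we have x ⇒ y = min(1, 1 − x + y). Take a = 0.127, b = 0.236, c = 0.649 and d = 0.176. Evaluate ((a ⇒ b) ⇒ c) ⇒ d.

a ⇒ b = min(1, 1 − 0.127 + 0.236) = min(1, 1.109) = 1.000
(a ⇒ b) ⇒ c = min(1, 1 − 1.000 + 0.649) = min(1, 0.649) = 0.649
((a ⇒ b) ⇒ c) ⇒ d = min(1, 1 − 0.649 + 0.176) = min(1, 0.527) = 0.527

0.527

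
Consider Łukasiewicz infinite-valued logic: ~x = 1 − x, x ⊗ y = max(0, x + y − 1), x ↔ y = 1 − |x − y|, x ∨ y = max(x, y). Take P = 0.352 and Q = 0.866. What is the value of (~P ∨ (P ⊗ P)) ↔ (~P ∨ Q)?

0.782

~P = 1 − 0.352 = 0.648
P ⊗ P = max(0, 0.352 + 0.352 − 1) = max(0, -0.296) = 0.000
~P ∨ (P ⊗ P) = max(0.648, 0.000) = 0.648
~P ∨ Q = max(0.648, 0.866) = 0.866
(~P ∨ (P ⊗ P)) ↔ (~P ∨ Q) = 1 − |0.648 − 0.866| = 1 − 0.218 = 0.782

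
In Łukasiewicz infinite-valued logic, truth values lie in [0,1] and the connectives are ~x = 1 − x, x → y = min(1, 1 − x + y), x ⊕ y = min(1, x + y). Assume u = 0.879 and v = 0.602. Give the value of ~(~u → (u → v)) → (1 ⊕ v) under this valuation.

1.000

~u = 1 − 0.879 = 0.121
u → v = min(1, 1 − 0.879 + 0.602) = min(1, 0.723) = 0.723
~u → (u → v) = min(1, 1 − 0.121 + 0.723) = min(1, 1.602) = 1.000
~(~u → (u → v)) = 1 − 1.000 = 0.000
1 ⊕ v = min(1, 1.000 + 0.602) = min(1, 1.602) = 1.000
~(~u → (u → v)) → (1 ⊕ v) = min(1, 1 − 0.000 + 1.000) = min(1, 2.000) = 1.000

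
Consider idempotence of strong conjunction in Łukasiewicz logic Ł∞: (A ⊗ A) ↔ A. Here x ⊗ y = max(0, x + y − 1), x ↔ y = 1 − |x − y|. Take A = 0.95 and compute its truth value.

A ⊗ A = max(0, 0.95 + 0.95 − 1) = max(0, 0.90) = 0.90
(A ⊗ A) ↔ A = 1 − |0.90 − 0.95| = 1 − 0.05 = 0.95
(The value 0.95 < 1 shows this instance is not satisfied; fails in Ł∞ since a ⊗ a = max(0, 2a−1) ≠ a in general.)

0.95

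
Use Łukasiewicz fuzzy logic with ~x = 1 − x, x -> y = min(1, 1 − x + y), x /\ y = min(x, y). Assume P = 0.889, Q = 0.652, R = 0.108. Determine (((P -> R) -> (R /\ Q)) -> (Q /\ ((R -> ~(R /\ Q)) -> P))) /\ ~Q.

0.348

P -> R = min(1, 1 − 0.889 + 0.108) = min(1, 0.219) = 0.219
R /\ Q = min(0.108, 0.652) = 0.108
(P -> R) -> (R /\ Q) = min(1, 1 − 0.219 + 0.108) = min(1, 0.889) = 0.889
~(R /\ Q) = 1 − 0.108 = 0.892
R -> ~(R /\ Q) = min(1, 1 − 0.108 + 0.892) = min(1, 1.784) = 1.000
(R -> ~(R /\ Q)) -> P = min(1, 1 − 1.000 + 0.889) = min(1, 0.889) = 0.889
Q /\ ((R -> ~(R /\ Q)) -> P) = min(0.652, 0.889) = 0.652
((P -> R) -> (R /\ Q)) -> (Q /\ ((R -> ~(R /\ Q)) -> P)) = min(1, 1 − 0.889 + 0.652) = min(1, 0.763) = 0.763
~Q = 1 − 0.652 = 0.348
(((P -> R) -> (R /\ Q)) -> (Q /\ ((R -> ~(R /\ Q)) -> P))) /\ ~Q = min(0.763, 0.348) = 0.348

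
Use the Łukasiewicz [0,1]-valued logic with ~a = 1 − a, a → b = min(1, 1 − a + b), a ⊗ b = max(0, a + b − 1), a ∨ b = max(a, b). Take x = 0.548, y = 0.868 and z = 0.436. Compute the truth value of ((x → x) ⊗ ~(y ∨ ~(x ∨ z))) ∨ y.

x → x = min(1, 1 − 0.548 + 0.548) = min(1, 1.000) = 1.000
x ∨ z = max(0.548, 0.436) = 0.548
~(x ∨ z) = 1 − 0.548 = 0.452
y ∨ ~(x ∨ z) = max(0.868, 0.452) = 0.868
~(y ∨ ~(x ∨ z)) = 1 − 0.868 = 0.132
(x → x) ⊗ ~(y ∨ ~(x ∨ z)) = max(0, 1.000 + 0.132 − 1) = max(0, 0.132) = 0.132
((x → x) ⊗ ~(y ∨ ~(x ∨ z))) ∨ y = max(0.132, 0.868) = 0.868

0.868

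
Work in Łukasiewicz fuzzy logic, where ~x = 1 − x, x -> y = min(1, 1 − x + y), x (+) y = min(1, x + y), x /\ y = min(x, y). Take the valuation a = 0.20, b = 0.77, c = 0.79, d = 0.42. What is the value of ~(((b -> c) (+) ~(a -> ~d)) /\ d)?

0.58

b -> c = min(1, 1 − 0.77 + 0.79) = min(1, 1.02) = 1.00
~d = 1 − 0.42 = 0.58
a -> ~d = min(1, 1 − 0.20 + 0.58) = min(1, 1.38) = 1.00
~(a -> ~d) = 1 − 1.00 = 0.00
(b -> c) (+) ~(a -> ~d) = min(1, 1.00 + 0.00) = min(1, 1.00) = 1.00
((b -> c) (+) ~(a -> ~d)) /\ d = min(1.00, 0.42) = 0.42
~(((b -> c) (+) ~(a -> ~d)) /\ d) = 1 − 0.42 = 0.58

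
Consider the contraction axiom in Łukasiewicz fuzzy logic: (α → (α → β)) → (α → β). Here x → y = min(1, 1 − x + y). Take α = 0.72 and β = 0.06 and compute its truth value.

α → β = min(1, 1 − 0.72 + 0.06) = min(1, 0.34) = 0.34
α → (α → β) = min(1, 1 − 0.72 + 0.34) = min(1, 0.62) = 0.62
(α → (α → β)) → (α → β) = min(1, 1 − 0.62 + 0.34) = min(1, 0.72) = 0.72
(The value 0.72 < 1 shows this instance is not satisfied; fails in Ł∞ (the t-norm is not idempotent).)

0.72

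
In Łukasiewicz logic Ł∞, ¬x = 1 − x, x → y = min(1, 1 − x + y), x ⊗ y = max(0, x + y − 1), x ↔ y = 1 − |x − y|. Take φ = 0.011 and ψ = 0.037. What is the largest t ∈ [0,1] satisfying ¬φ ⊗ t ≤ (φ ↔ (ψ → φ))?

0.048

¬φ = 1 − 0.011 = 0.989
So the left factor is ¬φ = 0.989.
ψ → φ = min(1, 1 − 0.037 + 0.011) = min(1, 0.974) = 0.974
φ ↔ (ψ → φ) = 1 − |0.011 − 0.974| = 1 − 0.963 = 0.037
So the right-hand bound is φ ↔ (ψ → φ) = 0.037.
The residuum of the Łukasiewicz t-norm gives the supremum: min(1, 1 − 0.989 + 0.037).
1 − 0.989 + 0.037 = 0.048, so t = min(1, 0.048) = 0.048.
Check: 0.989 ⊗ 0.048 = max(0, 0.037) = 0.037 ≤ 0.037.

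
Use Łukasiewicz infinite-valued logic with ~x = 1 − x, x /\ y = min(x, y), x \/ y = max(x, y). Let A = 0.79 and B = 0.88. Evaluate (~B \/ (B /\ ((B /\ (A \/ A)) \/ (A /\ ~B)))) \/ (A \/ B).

0.88

~B = 1 − 0.88 = 0.12
A \/ A = max(0.79, 0.79) = 0.79
B /\ (A \/ A) = min(0.88, 0.79) = 0.79
A /\ ~B = min(0.79, 0.12) = 0.12
(B /\ (A \/ A)) \/ (A /\ ~B) = max(0.79, 0.12) = 0.79
B /\ ((B /\ (A \/ A)) \/ (A /\ ~B)) = min(0.88, 0.79) = 0.79
~B \/ (B /\ ((B /\ (A \/ A)) \/ (A /\ ~B))) = max(0.12, 0.79) = 0.79
A \/ B = max(0.79, 0.88) = 0.88
(~B \/ (B /\ ((B /\ (A \/ A)) \/ (A /\ ~B)))) \/ (A \/ B) = max(0.79, 0.88) = 0.88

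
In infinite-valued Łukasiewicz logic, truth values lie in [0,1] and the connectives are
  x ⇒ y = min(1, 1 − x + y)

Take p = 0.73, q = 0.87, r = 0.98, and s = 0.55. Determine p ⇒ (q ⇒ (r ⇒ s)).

r ⇒ s = min(1, 1 − 0.98 + 0.55) = min(1, 0.57) = 0.57
q ⇒ (r ⇒ s) = min(1, 1 − 0.87 + 0.57) = min(1, 0.70) = 0.70
p ⇒ (q ⇒ (r ⇒ s)) = min(1, 1 − 0.73 + 0.70) = min(1, 0.97) = 0.97

0.97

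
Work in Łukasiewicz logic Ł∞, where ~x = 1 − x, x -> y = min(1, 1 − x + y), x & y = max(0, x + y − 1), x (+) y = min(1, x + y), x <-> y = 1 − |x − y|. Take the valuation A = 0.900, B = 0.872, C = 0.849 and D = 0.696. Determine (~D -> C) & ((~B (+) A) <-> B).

0.872

~D = 1 − 0.696 = 0.304
~D -> C = min(1, 1 − 0.304 + 0.849) = min(1, 1.545) = 1.000
~B = 1 − 0.872 = 0.128
~B (+) A = min(1, 0.128 + 0.900) = min(1, 1.028) = 1.000
(~B (+) A) <-> B = 1 − |1.000 − 0.872| = 1 − 0.128 = 0.872
(~D -> C) & ((~B (+) A) <-> B) = max(0, 1.000 + 0.872 − 1) = max(0, 0.872) = 0.872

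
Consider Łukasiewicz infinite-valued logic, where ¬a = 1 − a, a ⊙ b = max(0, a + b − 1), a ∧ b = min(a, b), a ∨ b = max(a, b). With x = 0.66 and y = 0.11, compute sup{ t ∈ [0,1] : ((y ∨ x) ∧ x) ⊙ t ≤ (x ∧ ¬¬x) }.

y ∨ x = max(0.11, 0.66) = 0.66
(y ∨ x) ∧ x = min(0.66, 0.66) = 0.66
So the left factor is (y ∨ x) ∧ x = 0.66.
¬x = 1 − 0.66 = 0.34
¬¬x = 1 − 0.34 = 0.66
x ∧ ¬¬x = min(0.66, 0.66) = 0.66
So the right-hand bound is x ∧ ¬¬x = 0.66.
The residuum of the Łukasiewicz t-norm gives the supremum: min(1, 1 − 0.66 + 0.66).
1 − 0.66 + 0.66 = 1.00, so t = min(1, 1.00) = 1.00.
Check: 0.66 ⊙ 1.00 = max(0, 0.66) = 0.66 ≤ 0.66.

1.00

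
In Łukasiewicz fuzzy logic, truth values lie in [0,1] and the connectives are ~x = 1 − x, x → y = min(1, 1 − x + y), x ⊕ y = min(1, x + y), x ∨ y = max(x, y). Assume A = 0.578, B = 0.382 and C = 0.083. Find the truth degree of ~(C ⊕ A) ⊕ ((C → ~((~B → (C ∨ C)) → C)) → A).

0.917

C ⊕ A = min(1, 0.083 + 0.578) = min(1, 0.661) = 0.661
~(C ⊕ A) = 1 − 0.661 = 0.339
~B = 1 − 0.382 = 0.618
C ∨ C = max(0.083, 0.083) = 0.083
~B → (C ∨ C) = min(1, 1 − 0.618 + 0.083) = min(1, 0.465) = 0.465
(~B → (C ∨ C)) → C = min(1, 1 − 0.465 + 0.083) = min(1, 0.618) = 0.618
~((~B → (C ∨ C)) → C) = 1 − 0.618 = 0.382
C → ~((~B → (C ∨ C)) → C) = min(1, 1 − 0.083 + 0.382) = min(1, 1.299) = 1.000
(C → ~((~B → (C ∨ C)) → C)) → A = min(1, 1 − 1.000 + 0.578) = min(1, 0.578) = 0.578
~(C ⊕ A) ⊕ ((C → ~((~B → (C ∨ C)) → C)) → A) = min(1, 0.339 + 0.578) = min(1, 0.917) = 0.917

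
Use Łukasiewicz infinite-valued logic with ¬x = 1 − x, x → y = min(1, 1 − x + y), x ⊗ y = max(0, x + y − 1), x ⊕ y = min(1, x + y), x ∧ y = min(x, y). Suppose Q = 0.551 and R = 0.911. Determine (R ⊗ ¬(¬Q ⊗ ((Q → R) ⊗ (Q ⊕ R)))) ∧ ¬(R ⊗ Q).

0.462

¬Q = 1 − 0.551 = 0.449
Q → R = min(1, 1 − 0.551 + 0.911) = min(1, 1.360) = 1.000
Q ⊕ R = min(1, 0.551 + 0.911) = min(1, 1.462) = 1.000
(Q → R) ⊗ (Q ⊕ R) = max(0, 1.000 + 1.000 − 1) = max(0, 1.000) = 1.000
¬Q ⊗ ((Q → R) ⊗ (Q ⊕ R)) = max(0, 0.449 + 1.000 − 1) = max(0, 0.449) = 0.449
¬(¬Q ⊗ ((Q → R) ⊗ (Q ⊕ R))) = 1 − 0.449 = 0.551
R ⊗ ¬(¬Q ⊗ ((Q → R) ⊗ (Q ⊕ R))) = max(0, 0.911 + 0.551 − 1) = max(0, 0.462) = 0.462
R ⊗ Q = max(0, 0.911 + 0.551 − 1) = max(0, 0.462) = 0.462
¬(R ⊗ Q) = 1 − 0.462 = 0.538
(R ⊗ ¬(¬Q ⊗ ((Q → R) ⊗ (Q ⊕ R)))) ∧ ¬(R ⊗ Q) = min(0.462, 0.538) = 0.462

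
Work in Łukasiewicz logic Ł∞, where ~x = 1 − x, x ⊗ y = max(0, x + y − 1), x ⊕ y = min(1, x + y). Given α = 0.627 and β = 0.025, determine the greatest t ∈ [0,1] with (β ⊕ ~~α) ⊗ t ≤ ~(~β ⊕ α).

0.348

~α = 1 − 0.627 = 0.373
~~α = 1 − 0.373 = 0.627
β ⊕ ~~α = min(1, 0.025 + 0.627) = min(1, 0.652) = 0.652
So the left factor is β ⊕ ~~α = 0.652.
~β = 1 − 0.025 = 0.975
~β ⊕ α = min(1, 0.975 + 0.627) = min(1, 1.602) = 1.000
~(~β ⊕ α) = 1 − 1.000 = 0.000
So the right-hand bound is ~(~β ⊕ α) = 0.000.
The residuum of the Łukasiewicz t-norm gives the supremum: min(1, 1 − 0.652 + 0.000).
1 − 0.652 + 0.000 = 0.348, so t = min(1, 0.348) = 0.348.
Check: 0.652 ⊗ 0.348 = max(0, 0.000) = 0.000 ≤ 0.000.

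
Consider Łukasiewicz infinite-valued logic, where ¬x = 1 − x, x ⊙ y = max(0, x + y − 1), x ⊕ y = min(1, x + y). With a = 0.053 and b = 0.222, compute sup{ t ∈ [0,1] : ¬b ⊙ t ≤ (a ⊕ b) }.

¬b = 1 − 0.222 = 0.778
So the left factor is ¬b = 0.778.
a ⊕ b = min(1, 0.053 + 0.222) = min(1, 0.275) = 0.275
So the right-hand bound is a ⊕ b = 0.275.
The residuum of the Łukasiewicz t-norm gives the supremum: min(1, 1 − 0.778 + 0.275).
1 − 0.778 + 0.275 = 0.497, so t = min(1, 0.497) = 0.497.
Check: 0.778 ⊙ 0.497 = max(0, 0.275) = 0.275 ≤ 0.275.

0.497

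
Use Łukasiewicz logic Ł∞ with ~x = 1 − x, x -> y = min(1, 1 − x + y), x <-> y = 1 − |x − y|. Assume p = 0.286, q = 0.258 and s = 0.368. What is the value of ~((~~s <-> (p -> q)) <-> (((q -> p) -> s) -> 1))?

0.604

~s = 1 − 0.368 = 0.632
~~s = 1 − 0.632 = 0.368
p -> q = min(1, 1 − 0.286 + 0.258) = min(1, 0.972) = 0.972
~~s <-> (p -> q) = 1 − |0.368 − 0.972| = 1 − 0.604 = 0.396
q -> p = min(1, 1 − 0.258 + 0.286) = min(1, 1.028) = 1.000
(q -> p) -> s = min(1, 1 − 1.000 + 0.368) = min(1, 0.368) = 0.368
((q -> p) -> s) -> 1 = min(1, 1 − 0.368 + 1.000) = min(1, 1.632) = 1.000
(~~s <-> (p -> q)) <-> (((q -> p) -> s) -> 1) = 1 − |0.396 − 1.000| = 1 − 0.604 = 0.396
~((~~s <-> (p -> q)) <-> (((q -> p) -> s) -> 1)) = 1 − 0.396 = 0.604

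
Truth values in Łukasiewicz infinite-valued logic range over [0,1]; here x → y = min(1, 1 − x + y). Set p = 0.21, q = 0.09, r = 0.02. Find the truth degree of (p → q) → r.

0.14

p → q = min(1, 1 − 0.21 + 0.09) = min(1, 0.88) = 0.88
(p → q) → r = min(1, 1 − 0.88 + 0.02) = min(1, 0.14) = 0.14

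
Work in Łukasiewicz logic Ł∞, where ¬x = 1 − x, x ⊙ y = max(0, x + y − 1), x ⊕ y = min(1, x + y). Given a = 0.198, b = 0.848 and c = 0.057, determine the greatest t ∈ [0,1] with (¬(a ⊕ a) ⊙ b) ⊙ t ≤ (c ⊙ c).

a ⊕ a = min(1, 0.198 + 0.198) = min(1, 0.396) = 0.396
¬(a ⊕ a) = 1 − 0.396 = 0.604
¬(a ⊕ a) ⊙ b = max(0, 0.604 + 0.848 − 1) = max(0, 0.452) = 0.452
So the left factor is ¬(a ⊕ a) ⊙ b = 0.452.
c ⊙ c = max(0, 0.057 + 0.057 − 1) = max(0, -0.886) = 0.000
So the right-hand bound is c ⊙ c = 0.000.
The residuum of the Łukasiewicz t-norm gives the supremum: min(1, 1 − 0.452 + 0.000).
1 − 0.452 + 0.000 = 0.548, so t = min(1, 0.548) = 0.548.
Check: 0.452 ⊙ 0.548 = max(0, 0.000) = 0.000 ≤ 0.000.

0.548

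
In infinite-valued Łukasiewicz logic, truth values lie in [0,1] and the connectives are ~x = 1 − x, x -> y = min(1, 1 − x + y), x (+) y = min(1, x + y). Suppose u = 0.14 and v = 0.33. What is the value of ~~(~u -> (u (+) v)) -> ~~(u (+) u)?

0.67

~u = 1 − 0.14 = 0.86
u (+) v = min(1, 0.14 + 0.33) = min(1, 0.47) = 0.47
~u -> (u (+) v) = min(1, 1 − 0.86 + 0.47) = min(1, 0.61) = 0.61
~(~u -> (u (+) v)) = 1 − 0.61 = 0.39
~~(~u -> (u (+) v)) = 1 − 0.39 = 0.61
u (+) u = min(1, 0.14 + 0.14) = min(1, 0.28) = 0.28
~(u (+) u) = 1 − 0.28 = 0.72
~~(u (+) u) = 1 − 0.72 = 0.28
~~(~u -> (u (+) v)) -> ~~(u (+) u) = min(1, 1 − 0.61 + 0.28) = min(1, 0.67) = 0.67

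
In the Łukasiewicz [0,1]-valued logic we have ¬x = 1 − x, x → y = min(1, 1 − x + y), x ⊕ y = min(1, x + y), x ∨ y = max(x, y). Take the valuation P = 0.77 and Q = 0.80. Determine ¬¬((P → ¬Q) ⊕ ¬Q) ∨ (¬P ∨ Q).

0.80

¬Q = 1 − 0.80 = 0.20
P → ¬Q = min(1, 1 − 0.77 + 0.20) = min(1, 0.43) = 0.43
(P → ¬Q) ⊕ ¬Q = min(1, 0.43 + 0.20) = min(1, 0.63) = 0.63
¬((P → ¬Q) ⊕ ¬Q) = 1 − 0.63 = 0.37
¬¬((P → ¬Q) ⊕ ¬Q) = 1 − 0.37 = 0.63
¬P = 1 − 0.77 = 0.23
¬P ∨ Q = max(0.23, 0.80) = 0.80
¬¬((P → ¬Q) ⊕ ¬Q) ∨ (¬P ∨ Q) = max(0.63, 0.80) = 0.80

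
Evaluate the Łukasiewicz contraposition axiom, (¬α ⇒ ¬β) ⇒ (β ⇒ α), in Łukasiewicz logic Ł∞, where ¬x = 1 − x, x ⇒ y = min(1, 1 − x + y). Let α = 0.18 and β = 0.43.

1.00

¬α = 1 − 0.18 = 0.82
¬β = 1 − 0.43 = 0.57
¬α ⇒ ¬β = min(1, 1 − 0.82 + 0.57) = min(1, 0.75) = 0.75
β ⇒ α = min(1, 1 − 0.43 + 0.18) = min(1, 0.75) = 0.75
(¬α ⇒ ¬β) ⇒ (β ⇒ α) = min(1, 1 − 0.75 + 0.75) = min(1, 1.00) = 1.00
(As expected: an axiom of Ł∞, always 1.)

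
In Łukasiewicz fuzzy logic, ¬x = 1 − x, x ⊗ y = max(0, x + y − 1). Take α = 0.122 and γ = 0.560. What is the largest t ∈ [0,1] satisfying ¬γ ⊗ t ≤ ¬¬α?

0.682

¬γ = 1 − 0.560 = 0.440
So the left factor is ¬γ = 0.440.
¬α = 1 − 0.122 = 0.878
¬¬α = 1 − 0.878 = 0.122
So the right-hand bound is ¬¬α = 0.122.
The residuum of the Łukasiewicz t-norm gives the supremum: min(1, 1 − 0.440 + 0.122).
1 − 0.440 + 0.122 = 0.682, so t = min(1, 0.682) = 0.682.
Check: 0.440 ⊗ 0.682 = max(0, 0.122) = 0.122 ≤ 0.122.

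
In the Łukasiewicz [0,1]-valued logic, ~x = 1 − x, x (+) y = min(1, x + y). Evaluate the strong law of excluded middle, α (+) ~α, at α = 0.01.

1.00

~α = 1 − 0.01 = 0.99
α (+) ~α = min(1, 0.01 + 0.99) = min(1, 1.00) = 1.00
(As expected: always 1 in Ł∞ since a ⊕ (1−a) = 1.)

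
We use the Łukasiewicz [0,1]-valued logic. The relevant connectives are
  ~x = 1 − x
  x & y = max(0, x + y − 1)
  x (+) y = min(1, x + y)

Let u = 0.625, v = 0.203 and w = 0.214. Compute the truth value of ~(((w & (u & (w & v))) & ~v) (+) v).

0.797

w & v = max(0, 0.214 + 0.203 − 1) = max(0, -0.583) = 0.000
u & (w & v) = max(0, 0.625 + 0.000 − 1) = max(0, -0.375) = 0.000
w & (u & (w & v)) = max(0, 0.214 + 0.000 − 1) = max(0, -0.786) = 0.000
~v = 1 − 0.203 = 0.797
(w & (u & (w & v))) & ~v = max(0, 0.000 + 0.797 − 1) = max(0, -0.203) = 0.000
((w & (u & (w & v))) & ~v) (+) v = min(1, 0.000 + 0.203) = min(1, 0.203) = 0.203
~(((w & (u & (w & v))) & ~v) (+) v) = 1 − 0.203 = 0.797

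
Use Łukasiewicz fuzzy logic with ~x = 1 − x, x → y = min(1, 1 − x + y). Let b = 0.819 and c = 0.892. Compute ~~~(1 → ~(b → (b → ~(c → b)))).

0.435

c → b = min(1, 1 − 0.892 + 0.819) = min(1, 0.927) = 0.927
~(c → b) = 1 − 0.927 = 0.073
b → ~(c → b) = min(1, 1 − 0.819 + 0.073) = min(1, 0.254) = 0.254
b → (b → ~(c → b)) = min(1, 1 − 0.819 + 0.254) = min(1, 0.435) = 0.435
~(b → (b → ~(c → b))) = 1 − 0.435 = 0.565
1 → ~(b → (b → ~(c → b))) = min(1, 1 − 1.000 + 0.565) = min(1, 0.565) = 0.565
~(1 → ~(b → (b → ~(c → b)))) = 1 − 0.565 = 0.435
~~(1 → ~(b → (b → ~(c → b)))) = 1 − 0.435 = 0.565
~~~(1 → ~(b → (b → ~(c → b)))) = 1 − 0.565 = 0.435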